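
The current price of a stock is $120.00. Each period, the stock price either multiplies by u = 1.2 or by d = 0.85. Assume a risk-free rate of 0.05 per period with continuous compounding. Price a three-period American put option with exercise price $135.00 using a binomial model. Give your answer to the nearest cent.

$16.13

Risk-neutral probability p = (e^0.05 − 0.85)/(1.2 − 0.85) = 0.2013/0.3500 = 0.5751
Terminal stock prices: S_uuu = 207.4, S_uud = 146.9, S_udd = 104, S_ddd = 73.69
Terminal payoffs (K − S): max(-72.36, 0) = 0, max(-11.88, 0) = 0, max(30.96, 0) = 30.96, max(61.31, 0) = 61.31
Node uu (S = 172.8): continuation = e^(−0.05)·[0.5751·0.0000 + 0.4249·0.0000] = 0.0000; exercise value = 0.0000 ≤ continuation, so V_uu = 0.0000
Node ud (S = 122.4): continuation = e^(−0.05)·[0.5751·0.0000 + 0.4249·30.9600] = 12.5145; exercise value = 12.6000 > continuation, so V_ud = 12.6000 (exercise)
Node dd (S = 86.7): continuation = e^(−0.05)·[0.5751·30.9600 + 0.4249·61.3050] = 41.7160; exercise value = 48.3000 > continuation, so V_dd = 48.3000 (exercise)
Node u (S = 144): continuation = e^(−0.05)·[0.5751·0.0000 + 0.4249·12.6000] = 5.0931; exercise value = 0.0000 ≤ continuation, so V_u = 5.0931
Node d (S = 102): continuation = e^(−0.05)·[0.5751·12.6000 + 0.4249·48.3000] = 26.4160; exercise value = 33.0000 > continuation, so V_d = 33.0000 (exercise)
Node 0 (S = 120): continuation = e^(−0.05)·[0.5751·5.0931 + 0.4249·33.0000] = 16.1251; exercise value = 15.0000 ≤ continuation, so V_0 = 16.1251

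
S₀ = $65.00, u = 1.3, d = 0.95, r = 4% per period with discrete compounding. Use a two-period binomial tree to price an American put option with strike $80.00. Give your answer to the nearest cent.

$15.00

Risk-neutral probability p = (1 + 0.04 − 0.95)/(1.3 − 0.95) = 0.0900/0.3500 = 0.2571
Terminal stock prices: S_uu = 109.9, S_ud = 80.27, S_dd = 58.66
Terminal payoffs (K − S): max(-29.85, 0) = 0, max(-0.275, 0) = 0, max(21.34, 0) = 21.34
Node u (S = 84.5): continuation = 1/1.04·[0.2571·0.0000 + 0.7429·0.0000] = 0.0000; exercise value = 0.0000 ≤ continuation, so V_u = 0.0000
Node d (S = 61.75): continuation = 1/1.04·[0.2571·0.0000 + 0.7429·21.3375] = 15.2411; exercise value = 18.2500 > continuation, so V_d = 18.2500 (exercise)
Node 0 (S = 65): continuation = 1/1.04·[0.2571·0.0000 + 0.7429·18.2500] = 13.0357; exercise value = 15.0000 > continuation, so V_0 = 15.0000 (exercise)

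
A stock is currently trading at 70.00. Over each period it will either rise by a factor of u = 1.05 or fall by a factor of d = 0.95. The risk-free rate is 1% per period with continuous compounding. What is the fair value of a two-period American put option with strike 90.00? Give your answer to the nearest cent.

Risk-neutral probability p = (e^0.01 − 0.95)/(1.05 − 0.95) = 0.0601/0.1000 = 0.6005
Terminal stock prices: S_uu = 77.17, S_ud = 69.83, S_dd = 63.17
Terminal payoffs (K − S): max(12.83, 0) = 12.83, max(20.17, 0) = 20.17, max(26.83, 0) = 26.83
Node u (S = 73.5): continuation = e^(−0.01)·[0.6005·12.8250 + 0.3995·20.1750] = 15.6045; exercise value = 16.5000 > continuation, so V_u = 16.5000 (exercise)
Node d (S = 66.5): continuation = e^(−0.01)·[0.6005·20.1750 + 0.3995·26.8250] = 22.6045; exercise value = 23.5000 > continuation, so V_d = 23.5000 (exercise)
Node 0 (S = 70): continuation = e^(−0.01)·[0.6005·16.5000 + 0.3995·23.5000] = 19.1045; exercise value = 20.0000 > continuation, so V_0 = 20.0000 (exercise)

20.00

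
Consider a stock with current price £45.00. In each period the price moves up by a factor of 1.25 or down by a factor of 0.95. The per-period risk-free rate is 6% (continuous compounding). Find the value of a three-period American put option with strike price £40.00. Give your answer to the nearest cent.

£0.29

Risk-neutral probability p = (e^0.06 − 0.95)/(1.25 − 0.95) = 0.1118/0.3000 = 0.3728
Terminal stock prices: S_uuu = 87.89, S_uud = 66.8, S_udd = 50.77, S_ddd = 38.58
Terminal payoffs (K − S): max(-47.89, 0) = 0, max(-26.8, 0) = 0, max(-10.77, 0) = 0, max(1.418, 0) = 1.418
Node uu (S = 70.31): continuation = e^(−0.06)·[0.3728·0.0000 + 0.6272·0.0000] = 0.0000; exercise value = 0.0000 ≤ continuation, so V_uu = 0.0000
Node ud (S = 53.44): continuation = e^(−0.06)·[0.3728·0.0000 + 0.6272·0.0000] = 0.0000; exercise value = 0.0000 ≤ continuation, so V_ud = 0.0000
Node dd (S = 40.61): continuation = e^(−0.06)·[0.3728·0.0000 + 0.6272·1.4181] = 0.8377; exercise value = 0.0000 ≤ continuation, so V_dd = 0.8377
Node u (S = 56.25): continuation = e^(−0.06)·[0.3728·0.0000 + 0.6272·0.0000] = 0.0000; exercise value = 0.0000 ≤ continuation, so V_u = 0.0000
Node d (S = 42.75): continuation = e^(−0.06)·[0.3728·0.0000 + 0.6272·0.8377] = 0.4948; exercise value = 0.0000 ≤ continuation, so V_d = 0.4948
Node 0 (S = 45): continuation = e^(−0.06)·[0.3728·0.0000 + 0.6272·0.4948] = 0.2923; exercise value = 0.0000 ≤ continuation, so V_0 = 0.2923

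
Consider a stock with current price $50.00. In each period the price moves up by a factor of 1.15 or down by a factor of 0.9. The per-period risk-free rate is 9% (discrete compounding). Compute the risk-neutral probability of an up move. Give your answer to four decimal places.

Risk-neutral probability p = (1 + 0.09 − 0.9)/(1.15 − 0.9) = 0.1900/0.2500 = 0.7600

p = 0.7600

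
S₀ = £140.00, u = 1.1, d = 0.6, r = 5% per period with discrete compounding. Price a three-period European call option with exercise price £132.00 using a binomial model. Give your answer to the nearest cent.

£34.22

Risk-neutral probability p = (1 + 0.05 − 0.6)/(1.1 − 0.6) = 0.4500/0.5000 = 0.9000
Terminal stock prices: S_uuu = 186.3, S_uud = 101.6, S_udd = 55.44, S_ddd = 30.24
Terminal payoffs (S − K): max(54.34, 0) = 54.34, max(-30.36, 0) = 0, max(-76.56, 0) = 0, max(-101.8, 0) = 0
Node uu (S = 169.4): V_uu = 1/1.05·[0.9000·54.3400 + 0.1000·0.0000] = 46.5771
Node ud (S = 92.4): V_ud = 1/1.05·[0.9000·0.0000 + 0.1000·0.0000] = 0.0000
Node dd (S = 50.4): V_dd = 1/1.05·[0.9000·0.0000 + 0.1000·0.0000] = 0.0000
Node u (S = 154): V_u = 1/1.05·[0.9000·46.5771 + 0.1000·0.0000] = 39.9233
Node d (S = 84): V_d = 1/1.05·[0.9000·0.0000 + 0.1000·0.0000] = 0.0000
Node 0 (S = 140): V_0 = 1/1.05·[0.9000·39.9233 + 0.1000·0.0000] = 34.2199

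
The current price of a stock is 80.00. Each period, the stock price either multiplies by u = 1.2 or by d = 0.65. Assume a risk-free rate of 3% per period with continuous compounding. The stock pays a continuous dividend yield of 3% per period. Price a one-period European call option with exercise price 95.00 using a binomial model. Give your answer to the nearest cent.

Per-period risk-free factor R = e^0.03 = 1.0305; dividend-adjusted growth = e^(0.03−0.03) = 1.0000.
Risk-neutral probability p = (1.0000 − 0.65)/(1.2 − 0.65) = 0.3500/0.5500 = 0.6364
Terminal stock prices: S_u = 96, S_d = 52
Terminal payoffs (S − K): max(1, 0) = 1, max(-43, 0) = 0
Node 0 (S = 80): V_0 = e^(−0.03)·[0.6364·1.0000 + 0.3636·0.0000] = 0.6176

0.62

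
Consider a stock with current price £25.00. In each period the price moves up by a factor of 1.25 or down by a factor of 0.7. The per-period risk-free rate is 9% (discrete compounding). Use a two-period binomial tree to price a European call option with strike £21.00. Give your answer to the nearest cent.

£7.95

Risk-neutral probability p = (1 + 0.09 − 0.7)/(1.25 − 0.7) = 0.3900/0.5500 = 0.7091
Terminal stock prices: S_uu = 39.06, S_ud = 21.88, S_dd = 12.25
Terminal payoffs (S − K): max(18.06, 0) = 18.06, max(0.875, 0) = 0.875, max(-8.75, 0) = 0
Node u (S = 31.25): V_u = 1/1.09·[0.7091·18.0625 + 0.2909·0.8750] = 11.9839
Node d (S = 17.5): V_d = 1/1.09·[0.7091·0.8750 + 0.2909·0.0000] = 0.5692
Node 0 (S = 25): V_0 = 1/1.09·[0.7091·11.9839 + 0.2909·0.5692] = 7.9480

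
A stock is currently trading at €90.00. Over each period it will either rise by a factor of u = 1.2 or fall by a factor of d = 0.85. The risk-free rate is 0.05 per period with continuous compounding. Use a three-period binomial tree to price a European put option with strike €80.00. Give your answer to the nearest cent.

€2.16

Risk-neutral probability p = (e^0.05 − 0.85)/(1.2 − 0.85) = 0.2013/0.3500 = 0.5751
Terminal stock prices: S_uuu = 155.5, S_uud = 110.2, S_udd = 78.03, S_ddd = 55.27
Terminal payoffs (K − S): max(-75.52, 0) = 0, max(-30.16, 0) = 0, max(1.97, 0) = 1.97, max(24.73, 0) = 24.73
Node uu (S = 129.6): V_uu = e^(−0.05)·[0.5751·0.0000 + 0.4249·0.0000] = 0.0000
Node ud (S = 91.8): V_ud = e^(−0.05)·[0.5751·0.0000 + 0.4249·1.9700] = 0.7963
Node dd (S = 65.02): V_dd = e^(−0.05)·[0.5751·1.9700 + 0.4249·24.7288] = 11.0734
Node u (S = 108): V_u = e^(−0.05)·[0.5751·0.0000 + 0.4249·0.7963] = 0.3219
Node d (S = 76.5): V_d = e^(−0.05)·[0.5751·0.7963 + 0.4249·11.0734] = 4.9116
Node 0 (S = 90): V_0 = e^(−0.05)·[0.5751·0.3219 + 0.4249·4.9116] = 2.1614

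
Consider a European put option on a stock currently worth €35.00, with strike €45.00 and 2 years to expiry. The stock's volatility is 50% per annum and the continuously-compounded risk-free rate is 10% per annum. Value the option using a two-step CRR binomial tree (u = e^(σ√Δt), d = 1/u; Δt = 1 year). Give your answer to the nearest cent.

€11.24

CRR parameters: u = e^(σ√Δt) = e^(0.5·√1) = 1.6487, d = 1/u = 0.6065
Per-period rate: rΔt = 0.1·1 = 0.1, so R = e^0.1 = 1.1052
Risk-neutral probability p = (e^0.1 − 0.6065)/(1.6487 − 0.6065) = 0.4986/1.0422 = 0.4785
Terminal stock prices: S_uu = 95.14, S_ud = 35, S_dd = 12.88
Terminal payoffs (K − S): max(-50.14, 0) = 0, max(10, 0) = 10, max(32.12, 0) = 32.12
Node u (S = 57.71): V_u = e^(−0.1)·[0.4785·0.0000 + 0.5215·10.0000] = 4.7191
Node d (S = 21.23): V_d = e^(−0.1)·[0.4785·10.0000 + 0.5215·32.1242] = 19.4891
Node 0 (S = 35): V_0 = e^(−0.1)·[0.4785·4.7191 + 0.5215·19.4891] = 11.2402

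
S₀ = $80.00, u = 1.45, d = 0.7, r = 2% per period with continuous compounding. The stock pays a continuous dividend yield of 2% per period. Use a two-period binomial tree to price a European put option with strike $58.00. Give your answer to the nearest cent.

$6.50

Per-period risk-free factor R = e^0.02 = 1.0202; dividend-adjusted growth = e^(0.02−0.02) = 1.0000.
Risk-neutral probability p = (1.0000 − 0.7)/(1.45 − 0.7) = 0.3000/0.7500 = 0.4000
Terminal stock prices: S_uu = 168.2, S_ud = 81.2, S_dd = 39.2
Terminal payoffs (K − S): max(-110.2, 0) = 0, max(-23.2, 0) = 0, max(18.8, 0) = 18.8
Node u (S = 116): V_u = e^(−0.02)·[0.4000·0.0000 + 0.6000·0.0000] = 0.0000
Node d (S = 56): V_d = e^(−0.02)·[0.4000·0.0000 + 0.6000·18.8000] = 11.0566
Node 0 (S = 80): V_0 = e^(−0.02)·[0.4000·0.0000 + 0.6000·11.0566] = 6.5026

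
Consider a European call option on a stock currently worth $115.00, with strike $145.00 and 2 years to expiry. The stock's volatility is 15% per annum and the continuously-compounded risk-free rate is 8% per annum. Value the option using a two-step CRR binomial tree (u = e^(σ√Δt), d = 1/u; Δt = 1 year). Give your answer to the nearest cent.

CRR parameters: u = e^(σ√Δt) = e^(0.15·√1) = 1.1618, d = 1/u = 0.8607
Per-period rate: rΔt = 0.08·1 = 0.08, so R = e^0.08 = 1.0833
Risk-neutral probability p = (e^0.08 − 0.8607)/(1.1618 − 0.8607) = 0.2226/0.3011 = 0.7392
Terminal stock prices: S_uu = 155.2, S_ud = 115, S_dd = 85.19
Terminal payoffs (S − K): max(10.23, 0) = 10.23, max(-30, 0) = 0, max(-59.81, 0) = 0
Node u (S = 133.6): V_u = e^(−0.08)·[0.7392·10.2338 + 0.2608·0.0000] = 6.9828
Node d (S = 98.98): V_d = e^(−0.08)·[0.7392·0.0000 + 0.2608·0.0000] = 0.0000
Node 0 (S = 115): V_0 = e^(−0.08)·[0.7392·6.9828 + 0.2608·0.0000] = 4.7645

$4.76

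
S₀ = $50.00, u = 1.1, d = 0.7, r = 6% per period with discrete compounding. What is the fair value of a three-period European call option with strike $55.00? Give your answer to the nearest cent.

Risk-neutral probability p = (1 + 0.06 − 0.7)/(1.1 − 0.7) = 0.3600/0.4000 = 0.9000
Terminal stock prices: S_uuu = 66.55, S_uud = 42.35, S_udd = 26.95, S_ddd = 17.15
Terminal payoffs (S − K): max(11.55, 0) = 11.55, max(-12.65, 0) = 0, max(-28.05, 0) = 0, max(-37.85, 0) = 0
Node uu (S = 60.5): V_uu = 1/1.06·[0.9000·11.5500 + 0.1000·0.0000] = 9.8066
Node ud (S = 38.5): V_ud = 1/1.06·[0.9000·0.0000 + 0.1000·0.0000] = 0.0000
Node dd (S = 24.5): V_dd = 1/1.06·[0.9000·0.0000 + 0.1000·0.0000] = 0.0000
Node u (S = 55): V_u = 1/1.06·[0.9000·9.8066 + 0.1000·0.0000] = 8.3264
Node d (S = 35): V_d = 1/1.06·[0.9000·0.0000 + 0.1000·0.0000] = 0.0000
Node 0 (S = 50): V_0 = 1/1.06·[0.9000·8.3264 + 0.1000·0.0000] = 7.0696

$7.07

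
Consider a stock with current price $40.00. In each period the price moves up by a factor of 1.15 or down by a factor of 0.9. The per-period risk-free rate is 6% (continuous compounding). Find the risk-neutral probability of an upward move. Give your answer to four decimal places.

Risk-neutral probability p = (e^0.06 − 0.9)/(1.15 − 0.9) = 0.1618/0.2500 = 0.6473

p = 0.6473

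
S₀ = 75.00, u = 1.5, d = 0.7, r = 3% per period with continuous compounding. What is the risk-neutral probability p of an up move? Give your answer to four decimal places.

Risk-neutral probability p = (e^0.03 − 0.7)/(1.5 − 0.7) = 0.3305/0.8000 = 0.4131

p = 0.4131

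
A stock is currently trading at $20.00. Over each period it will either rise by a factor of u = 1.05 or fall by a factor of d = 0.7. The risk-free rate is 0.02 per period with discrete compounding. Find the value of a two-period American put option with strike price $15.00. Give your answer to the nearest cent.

$0.11

Risk-neutral probability p = (1 + 0.02 − 0.7)/(1.05 − 0.7) = 0.3200/0.3500 = 0.9143
Terminal stock prices: S_uu = 22.05, S_ud = 14.7, S_dd = 9.8
Terminal payoffs (K − S): max(-7.05, 0) = 0, max(0.3, 0) = 0.3, max(5.2, 0) = 5.2
Node u (S = 21): continuation = 1/1.02·[0.9143·0.0000 + 0.0857·0.3000] = 0.0252; exercise value = 0.0000 ≤ continuation, so V_u = 0.0252
Node d (S = 14): continuation = 1/1.02·[0.9143·0.3000 + 0.0857·5.2000] = 0.7059; exercise value = 1.0000 > continuation, so V_d = 1.0000 (exercise)
Node 0 (S = 20): continuation = 1/1.02·[0.9143·0.0252 + 0.0857·1.0000] = 0.1066; exercise value = 0.0000 ≤ continuation, so V_0 = 0.1066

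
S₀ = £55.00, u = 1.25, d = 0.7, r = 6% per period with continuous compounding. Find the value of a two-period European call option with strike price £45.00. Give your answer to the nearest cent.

£16.96

Risk-neutral probability p = (e^0.06 − 0.7)/(1.25 − 0.7) = 0.3618/0.5500 = 0.6579
Terminal stock prices: S_uu = 85.94, S_ud = 48.12, S_dd = 26.95
Terminal payoffs (S − K): max(40.94, 0) = 40.94, max(3.125, 0) = 3.125, max(-18.05, 0) = 0
Node u (S = 68.75): V_u = e^(−0.06)·[0.6579·40.9375 + 0.3421·3.1250] = 26.3706
Node d (S = 38.5): V_d = e^(−0.06)·[0.6579·3.1250 + 0.3421·0.0000] = 1.9362
Node 0 (S = 55): V_0 = e^(−0.06)·[0.6579·26.3706 + 0.3421·1.9362] = 16.9623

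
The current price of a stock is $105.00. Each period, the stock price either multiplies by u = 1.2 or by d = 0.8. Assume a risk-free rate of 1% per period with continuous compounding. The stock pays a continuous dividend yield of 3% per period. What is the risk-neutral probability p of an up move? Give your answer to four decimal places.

p = 0.4505

Per-period risk-free factor R = e^0.01 = 1.0101; dividend-adjusted growth = e^(0.01−0.03) = 0.9802.
Risk-neutral probability p = (0.9802 − 0.8)/(1.2 − 0.8) = 0.1802/0.4000 = 0.4505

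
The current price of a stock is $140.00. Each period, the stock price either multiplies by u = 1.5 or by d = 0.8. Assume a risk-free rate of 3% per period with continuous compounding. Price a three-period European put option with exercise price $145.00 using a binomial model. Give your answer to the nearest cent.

Risk-neutral probability p = (e^0.03 − 0.8)/(1.5 − 0.8) = 0.2305/0.7000 = 0.3292
Terminal stock prices: S_uuu = 472.5, S_uud = 252, S_udd = 134.4, S_ddd = 71.68
Terminal payoffs (K − S): max(-327.5, 0) = 0, max(-107, 0) = 0, max(10.6, 0) = 10.6, max(73.32, 0) = 73.32
Node uu (S = 315): V_uu = e^(−0.03)·[0.3292·0.0000 + 0.6708·0.0000] = 0.0000
Node ud (S = 168): V_ud = e^(−0.03)·[0.3292·0.0000 + 0.6708·10.6000] = 6.9001
Node dd (S = 89.6): V_dd = e^(−0.03)·[0.3292·10.6000 + 0.6708·73.3200] = 51.1146
Node u (S = 210): V_u = e^(−0.03)·[0.3292·0.0000 + 0.6708·6.9001] = 4.4917
Node d (S = 112): V_d = e^(−0.03)·[0.3292·6.9001 + 0.6708·51.1146] = 35.4778
Node 0 (S = 140): V_0 = e^(−0.03)·[0.3292·4.4917 + 0.6708·35.4778] = 24.5295

$24.53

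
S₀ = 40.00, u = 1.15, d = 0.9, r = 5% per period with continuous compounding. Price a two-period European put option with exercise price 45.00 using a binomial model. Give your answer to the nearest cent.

Risk-neutral probability p = (e^0.05 − 0.9)/(1.15 − 0.9) = 0.1513/0.2500 = 0.6051
Terminal stock prices: S_uu = 52.9, S_ud = 41.4, S_dd = 32.4
Terminal payoffs (K − S): max(-7.9, 0) = 0, max(3.6, 0) = 3.6, max(12.6, 0) = 12.6
Node u (S = 46): V_u = e^(−0.05)·[0.6051·0.0000 + 0.3949·3.6000] = 1.3524
Node d (S = 36): V_d = e^(−0.05)·[0.6051·3.6000 + 0.3949·12.6000] = 6.8053
Node 0 (S = 40): V_0 = e^(−0.05)·[0.6051·1.3524 + 0.3949·6.8053] = 3.3348

3.33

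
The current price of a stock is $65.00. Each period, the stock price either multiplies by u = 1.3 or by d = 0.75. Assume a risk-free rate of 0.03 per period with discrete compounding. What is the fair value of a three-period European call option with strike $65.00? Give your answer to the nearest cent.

Risk-neutral probability p = (1 + 0.03 − 0.75)/(1.3 − 0.75) = 0.2800/0.5500 = 0.5091
Terminal stock prices: S_uuu = 142.8, S_uud = 82.39, S_udd = 47.53, S_ddd = 27.42
Terminal payoffs (S − K): max(77.81, 0) = 77.81, max(17.39, 0) = 17.39, max(-17.47, 0) = 0, max(-37.58, 0) = 0
Node uu (S = 109.9): V_uu = 1/1.03·[0.5091·77.8050 + 0.4909·17.3875] = 46.7432
Node ud (S = 63.38): V_ud = 1/1.03·[0.5091·17.3875 + 0.4909·0.0000] = 8.5940
Node dd (S = 36.56): V_dd = 1/1.03·[0.5091·0.0000 + 0.4909·0.0000] = 0.0000
Node u (S = 84.5): V_u = 1/1.03·[0.5091·46.7432 + 0.4909·8.5940] = 27.1994
Node d (S = 48.75): V_d = 1/1.03·[0.5091·8.5940 + 0.4909·0.0000] = 4.2477
Node 0 (S = 65): V_0 = 1/1.03·[0.5091·27.1994 + 0.4909·4.2477] = 15.4682

$15.47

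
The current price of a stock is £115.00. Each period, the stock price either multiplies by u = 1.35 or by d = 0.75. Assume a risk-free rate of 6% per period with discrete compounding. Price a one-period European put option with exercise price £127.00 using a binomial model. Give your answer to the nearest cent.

£18.58

Risk-neutral probability p = (1 + 0.06 − 0.75)/(1.35 − 0.75) = 0.3100/0.6000 = 0.5167
Terminal stock prices: S_u = 155.2, S_d = 86.25
Terminal payoffs (K − S): max(-28.25, 0) = 0, max(40.75, 0) = 40.75
Node 0 (S = 115): V_0 = 1/1.06·[0.5167·0.0000 + 0.4833·40.7500] = 18.5810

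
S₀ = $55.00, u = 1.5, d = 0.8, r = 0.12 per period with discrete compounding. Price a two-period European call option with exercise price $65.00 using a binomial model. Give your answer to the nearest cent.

Risk-neutral probability p = (1 + 0.12 − 0.8)/(1.5 − 0.8) = 0.3200/0.7000 = 0.4571
Terminal stock prices: S_uu = 123.8, S_ud = 66, S_dd = 35.2
Terminal payoffs (S − K): max(58.75, 0) = 58.75, max(1, 0) = 1, max(-29.8, 0) = 0
Node u (S = 82.5): V_u = 1/1.12·[0.4571·58.7500 + 0.5429·1.0000] = 24.4643
Node d (S = 44): V_d = 1/1.12·[0.4571·1.0000 + 0.5429·0.0000] = 0.4082
Node 0 (S = 55): V_0 = 1/1.12·[0.4571·24.4643 + 0.5429·0.4082] = 10.1833

$10.18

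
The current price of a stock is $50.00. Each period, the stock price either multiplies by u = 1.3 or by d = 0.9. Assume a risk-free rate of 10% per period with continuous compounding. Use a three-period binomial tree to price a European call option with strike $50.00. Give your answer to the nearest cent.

$14.12

Risk-neutral probability p = (e^0.1 − 0.9)/(1.3 − 0.9) = 0.2052/0.4000 = 0.5129
Terminal stock prices: S_uuu = 109.9, S_uud = 76.05, S_udd = 52.65, S_ddd = 36.45
Terminal payoffs (S − K): max(59.85, 0) = 59.85, max(26.05, 0) = 26.05, max(2.65, 0) = 2.65, max(-13.55, 0) = 0
Node uu (S = 84.5): V_uu = e^(−0.1)·[0.5129·59.8500 + 0.4871·26.0500] = 39.2581
Node ud (S = 58.5): V_ud = e^(−0.1)·[0.5129·26.0500 + 0.4871·2.6500] = 13.2581
Node dd (S = 40.5): V_dd = e^(−0.1)·[0.5129·2.6500 + 0.4871·0.0000] = 1.2299
Node u (S = 65): V_u = e^(−0.1)·[0.5129·39.2581 + 0.4871·13.2581] = 24.0635
Node d (S = 45): V_d = e^(−0.1)·[0.5129·13.2581 + 0.4871·1.2299] = 6.6954
Node 0 (S = 50): V_0 = e^(−0.1)·[0.5129·24.0635 + 0.4871·6.6954] = 14.1190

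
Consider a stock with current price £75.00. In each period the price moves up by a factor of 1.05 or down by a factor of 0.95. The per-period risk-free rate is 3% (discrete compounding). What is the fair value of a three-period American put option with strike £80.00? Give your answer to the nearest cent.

Risk-neutral probability p = (1 + 0.03 − 0.95)/(1.05 − 0.95) = 0.0800/0.1000 = 0.8000
Terminal stock prices: S_uuu = 86.82, S_uud = 78.55, S_udd = 71.07, S_ddd = 64.3
Terminal payoffs (K − S): max(-6.822, 0) = 0, max(1.447, 0) = 1.447, max(8.928, 0) = 8.928, max(15.7, 0) = 15.7
Node uu (S = 82.69): continuation = 1/1.03·[0.8000·0.0000 + 0.2000·1.4469] = 0.2809; exercise value = 0.0000 ≤ continuation, so V_uu = 0.2809
Node ud (S = 74.81): continuation = 1/1.03·[0.8000·1.4469 + 0.2000·8.9281] = 2.8574; exercise value = 5.1875 > continuation, so V_ud = 5.1875 (exercise)
Node dd (S = 67.69): continuation = 1/1.03·[0.8000·8.9281 + 0.2000·15.6969] = 9.9824; exercise value = 12.3125 > continuation, so V_dd = 12.3125 (exercise)
Node u (S = 78.75): continuation = 1/1.03·[0.8000·0.2809 + 0.2000·5.1875] = 1.2255; exercise value = 1.2500 > continuation, so V_u = 1.2500 (exercise)
Node d (S = 71.25): continuation = 1/1.03·[0.8000·5.1875 + 0.2000·12.3125] = 6.4199; exercise value = 8.7500 > continuation, so V_d = 8.7500 (exercise)
Node 0 (S = 75): continuation = 1/1.03·[0.8000·1.2500 + 0.2000·8.7500] = 2.6699; exercise value = 5.0000 > continuation, so V_0 = 5.0000 (exercise)

£5.00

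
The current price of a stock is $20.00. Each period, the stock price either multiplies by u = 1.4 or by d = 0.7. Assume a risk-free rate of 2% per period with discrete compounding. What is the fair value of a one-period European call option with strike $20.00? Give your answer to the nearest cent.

Risk-neutral probability p = (1 + 0.02 − 0.7)/(1.4 − 0.7) = 0.3200/0.7000 = 0.4571
Terminal stock prices: S_u = 28, S_d = 14
Terminal payoffs (S − K): max(8, 0) = 8, max(-6, 0) = 0
Node 0 (S = 20): V_0 = 1/1.02·[0.4571·8.0000 + 0.5429·0.0000] = 3.5854

$3.59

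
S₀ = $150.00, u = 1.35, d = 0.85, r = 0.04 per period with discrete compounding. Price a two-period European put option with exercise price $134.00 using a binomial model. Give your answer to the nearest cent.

$9.11

Risk-neutral probability p = (1 + 0.04 − 0.85)/(1.35 − 0.85) = 0.1900/0.5000 = 0.3800
Terminal stock prices: S_uu = 273.4, S_ud = 172.1, S_dd = 108.4
Terminal payoffs (K − S): max(-139.4, 0) = 0, max(-38.12, 0) = 0, max(25.63, 0) = 25.63
Node u (S = 202.5): V_u = 1/1.04·[0.3800·0.0000 + 0.6200·0.0000] = 0.0000
Node d (S = 127.5): V_d = 1/1.04·[0.3800·0.0000 + 0.6200·25.6250] = 15.2764
Node 0 (S = 150): V_0 = 1/1.04·[0.3800·0.0000 + 0.6200·15.2764] = 9.1071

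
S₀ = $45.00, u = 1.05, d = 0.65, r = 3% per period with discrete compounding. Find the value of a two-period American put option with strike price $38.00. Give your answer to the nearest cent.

Risk-neutral probability p = (1 + 0.03 − 0.65)/(1.05 − 0.65) = 0.3800/0.4000 = 0.9500
Terminal stock prices: S_uu = 49.61, S_ud = 30.71, S_dd = 19.01
Terminal payoffs (K − S): max(-11.61, 0) = 0, max(7.287, 0) = 7.287, max(18.99, 0) = 18.99
Node u (S = 47.25): continuation = 1/1.03·[0.9500·0.0000 + 0.0500·7.2875] = 0.3538; exercise value = 0.0000 ≤ continuation, so V_u = 0.3538
Node d (S = 29.25): continuation = 1/1.03·[0.9500·7.2875 + 0.0500·18.9875] = 7.6432; exercise value = 8.7500 > continuation, so V_d = 8.7500 (exercise)
Node 0 (S = 45): continuation = 1/1.03·[0.9500·0.3538 + 0.0500·8.7500] = 0.7510; exercise value = 0.0000 ≤ continuation, so V_0 = 0.7510

$0.75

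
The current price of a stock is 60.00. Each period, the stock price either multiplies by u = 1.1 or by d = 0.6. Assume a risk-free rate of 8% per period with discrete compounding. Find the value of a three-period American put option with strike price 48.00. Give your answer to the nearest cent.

0.85

Risk-neutral probability p = (1 + 0.08 − 0.6)/(1.1 − 0.6) = 0.4800/0.5000 = 0.9600
Terminal stock prices: S_uuu = 79.86, S_uud = 43.56, S_udd = 23.76, S_ddd = 12.96
Terminal payoffs (K − S): max(-31.86, 0) = 0, max(4.44, 0) = 4.44, max(24.24, 0) = 24.24, max(35.04, 0) = 35.04
Node uu (S = 72.6): continuation = 1/1.08·[0.9600·0.0000 + 0.0400·4.4400] = 0.1644; exercise value = 0.0000 ≤ continuation, so V_uu = 0.1644
Node ud (S = 39.6): continuation = 1/1.08·[0.9600·4.4400 + 0.0400·24.2400] = 4.8444; exercise value = 8.4000 > continuation, so V_ud = 8.4000 (exercise)
Node dd (S = 21.6): continuation = 1/1.08·[0.9600·24.2400 + 0.0400·35.0400] = 22.8444; exercise value = 26.4000 > continuation, so V_dd = 26.4000 (exercise)
Node u (S = 66): continuation = 1/1.08·[0.9600·0.1644 + 0.0400·8.4000] = 0.4573; exercise value = 0.0000 ≤ continuation, so V_u = 0.4573
Node d (S = 36): continuation = 1/1.08·[0.9600·8.4000 + 0.0400·26.4000] = 8.4444; exercise value = 12.0000 > continuation, so V_d = 12.0000 (exercise)
Node 0 (S = 60): continuation = 1/1.08·[0.9600·0.4573 + 0.0400·12.0000] = 0.8509; exercise value = 0.0000 ≤ continuation, so V_0 = 0.8509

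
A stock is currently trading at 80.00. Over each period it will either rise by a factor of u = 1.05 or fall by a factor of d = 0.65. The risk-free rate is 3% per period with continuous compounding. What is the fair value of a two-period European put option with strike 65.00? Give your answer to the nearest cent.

Risk-neutral probability p = (e^0.03 − 0.65)/(1.05 − 0.65) = 0.3805/0.4000 = 0.9511
Terminal stock prices: S_uu = 88.2, S_ud = 54.6, S_dd = 33.8
Terminal payoffs (K − S): max(-23.2, 0) = 0, max(10.4, 0) = 10.4, max(31.2, 0) = 31.2
Node u (S = 84): V_u = e^(−0.03)·[0.9511·0.0000 + 0.0489·10.4000] = 0.4932
Node d (S = 52): V_d = e^(−0.03)·[0.9511·10.4000 + 0.0489·31.2000] = 11.0790
Node 0 (S = 80): V_0 = e^(−0.03)·[0.9511·0.4932 + 0.0489·11.0790] = 0.9806

0.98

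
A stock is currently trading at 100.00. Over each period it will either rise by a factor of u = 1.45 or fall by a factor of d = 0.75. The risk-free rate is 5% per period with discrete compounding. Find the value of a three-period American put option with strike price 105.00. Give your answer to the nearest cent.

Risk-neutral probability p = (1 + 0.05 − 0.75)/(1.45 − 0.75) = 0.3000/0.7000 = 0.4286
Terminal stock prices: S_uuu = 304.9, S_uud = 157.7, S_udd = 81.56, S_ddd = 42.19
Terminal payoffs (K − S): max(-199.9, 0) = 0, max(-52.69, 0) = 0, max(23.44, 0) = 23.44, max(62.81, 0) = 62.81
Node uu (S = 210.2): continuation = 1/1.05·[0.4286·0.0000 + 0.5714·0.0000] = 0.0000; exercise value = 0.0000 ≤ continuation, so V_uu = 0.0000
Node ud (S = 108.8): continuation = 1/1.05·[0.4286·0.0000 + 0.5714·23.4375] = 12.7551; exercise value = 0.0000 ≤ continuation, so V_ud = 12.7551
Node dd (S = 56.25): continuation = 1/1.05·[0.4286·23.4375 + 0.5714·62.8125] = 43.7500; exercise value = 48.7500 > continuation, so V_dd = 48.7500 (exercise)
Node u (S = 145): continuation = 1/1.05·[0.4286·0.0000 + 0.5714·12.7551] = 6.9416; exercise value = 0.0000 ≤ continuation, so V_u = 6.9416
Node d (S = 75): continuation = 1/1.05·[0.4286·12.7551 + 0.5714·48.7500] = 31.7368; exercise value = 30.0000 ≤ continuation, so V_d = 31.7368
Node 0 (S = 100): continuation = 1/1.05·[0.4286·6.9416 + 0.5714·31.7368] = 20.1050; exercise value = 5.0000 ≤ continuation, so V_0 = 20.1050

20.11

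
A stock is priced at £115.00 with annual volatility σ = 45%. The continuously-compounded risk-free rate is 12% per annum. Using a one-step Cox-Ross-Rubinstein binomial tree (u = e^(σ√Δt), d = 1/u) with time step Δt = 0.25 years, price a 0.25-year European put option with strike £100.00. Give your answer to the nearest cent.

£3.88

CRR parameters: u = e^(σ√Δt) = e^(0.45·√0.25) = 1.2523, d = 1/u = 0.7985
Per-period rate: rΔt = 0.12·0.25 = 0.03, so R = e^0.03 = 1.0305
Risk-neutral probability p = (e^0.03 − 0.7985)/(1.2523 − 0.7985) = 0.2319/0.4538 = 0.5111
Terminal stock prices: S_u = 144, S_d = 91.83
Terminal payoffs (K − S): max(-44.02, 0) = 0, max(8.171, 0) = 8.171
Node 0 (S = 115): V_0 = e^(−0.03)·[0.5111·0.0000 + 0.4889·8.1706] = 3.8766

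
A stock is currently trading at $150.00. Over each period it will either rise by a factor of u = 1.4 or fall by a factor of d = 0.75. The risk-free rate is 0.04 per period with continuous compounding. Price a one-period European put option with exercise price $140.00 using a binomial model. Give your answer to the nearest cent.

Risk-neutral probability p = (e^0.04 − 0.75)/(1.4 − 0.75) = 0.2908/0.6500 = 0.4474
Terminal stock prices: S_u = 210, S_d = 112.5
Terminal payoffs (K − S): max(-70, 0) = 0, max(27.5, 0) = 27.5
Node 0 (S = 150): V_0 = e^(−0.04)·[0.4474·0.0000 + 0.5526·27.5000] = 14.6006

$14.60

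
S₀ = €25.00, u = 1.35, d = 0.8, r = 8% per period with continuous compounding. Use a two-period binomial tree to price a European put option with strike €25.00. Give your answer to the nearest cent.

Risk-neutral probability p = (e^0.08 − 0.8)/(1.35 − 0.8) = 0.2833/0.5500 = 0.5151
Terminal stock prices: S_uu = 45.56, S_ud = 27, S_dd = 16
Terminal payoffs (K − S): max(-20.56, 0) = 0, max(-2, 0) = 0, max(9, 0) = 9
Node u (S = 33.75): V_u = e^(−0.08)·[0.5151·0.0000 + 0.4849·0.0000] = 0.0000
Node d (S = 20): V_d = e^(−0.08)·[0.5151·0.0000 + 0.4849·9.0000] = 4.0288
Node 0 (S = 25): V_0 = e^(−0.08)·[0.5151·0.0000 + 0.4849·4.0288] = 1.8035

€1.80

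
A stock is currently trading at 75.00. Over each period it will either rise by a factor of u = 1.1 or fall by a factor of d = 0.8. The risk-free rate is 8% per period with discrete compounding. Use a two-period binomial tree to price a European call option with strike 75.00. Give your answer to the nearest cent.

11.76

Risk-neutral probability p = (1 + 0.08 − 0.8)/(1.1 − 0.8) = 0.2800/0.3000 = 0.9333
Terminal stock prices: S_uu = 90.75, S_ud = 66, S_dd = 48
Terminal payoffs (S − K): max(15.75, 0) = 15.75, max(-9, 0) = 0, max(-27, 0) = 0
Node u (S = 82.5): V_u = 1/1.08·[0.9333·15.7500 + 0.0667·0.0000] = 13.6111
Node d (S = 60): V_d = 1/1.08·[0.9333·0.0000 + 0.0667·0.0000] = 0.0000
Node 0 (S = 75): V_0 = 1/1.08·[0.9333·13.6111 + 0.0667·0.0000] = 11.7627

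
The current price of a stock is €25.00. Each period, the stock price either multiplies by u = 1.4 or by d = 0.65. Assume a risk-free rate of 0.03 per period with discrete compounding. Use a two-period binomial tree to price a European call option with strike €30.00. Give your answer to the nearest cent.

Risk-neutral probability p = (1 + 0.03 − 0.65)/(1.4 − 0.65) = 0.3800/0.7500 = 0.5067
Terminal stock prices: S_uu = 49, S_ud = 22.75, S_dd = 10.56
Terminal payoffs (S − K): max(19, 0) = 19, max(-7.25, 0) = 0, max(-19.44, 0) = 0
Node u (S = 35): V_u = 1/1.03·[0.5067·19.0000 + 0.4933·0.0000] = 9.3463
Node d (S = 16.25): V_d = 1/1.03·[0.5067·0.0000 + 0.4933·0.0000] = 0.0000
Node 0 (S = 25): V_0 = 1/1.03·[0.5067·9.3463 + 0.4933·0.0000] = 4.5975

€4.60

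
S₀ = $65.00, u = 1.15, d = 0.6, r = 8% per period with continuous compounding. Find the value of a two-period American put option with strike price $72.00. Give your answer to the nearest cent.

$7.00

Risk-neutral probability p = (e^0.08 − 0.6)/(1.15 − 0.6) = 0.4833/0.5500 = 0.8787
Terminal stock prices: S_uu = 85.96, S_ud = 44.85, S_dd = 23.4
Terminal payoffs (K − S): max(-13.96, 0) = 0, max(27.15, 0) = 27.15, max(48.6, 0) = 48.6
Node u (S = 74.75): continuation = e^(−0.08)·[0.8787·0.0000 + 0.1213·27.1500] = 3.0400; exercise value = 0.0000 ≤ continuation, so V_u = 3.0400
Node d (S = 39): continuation = e^(−0.08)·[0.8787·27.1500 + 0.1213·48.6000] = 27.4644; exercise value = 33.0000 > continuation, so V_d = 33.0000 (exercise)
Node 0 (S = 65): continuation = e^(−0.08)·[0.8787·3.0400 + 0.1213·33.0000] = 6.1609; exercise value = 7.0000 > continuation, so V_0 = 7.0000 (exercise)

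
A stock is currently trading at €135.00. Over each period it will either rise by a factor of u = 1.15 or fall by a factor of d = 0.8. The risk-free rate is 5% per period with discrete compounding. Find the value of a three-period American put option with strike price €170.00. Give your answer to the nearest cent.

Risk-neutral probability p = (1 + 0.05 − 0.8)/(1.15 − 0.8) = 0.2500/0.3500 = 0.7143
Terminal stock prices: S_uuu = 205.3, S_uud = 142.8, S_udd = 99.36, S_ddd = 69.12
Terminal payoffs (K − S): max(-35.32, 0) = 0, max(27.17, 0) = 27.17, max(70.64, 0) = 70.64, max(100.9, 0) = 100.9
Node uu (S = 178.5): continuation = 1/1.05·[0.7143·0.0000 + 0.2857·27.1700] = 7.3932; exercise value = 0.0000 ≤ continuation, so V_uu = 7.3932
Node ud (S = 124.2): continuation = 1/1.05·[0.7143·27.1700 + 0.2857·70.6400] = 37.7048; exercise value = 45.8000 > continuation, so V_ud = 45.8000 (exercise)
Node dd (S = 86.4): continuation = 1/1.05·[0.7143·70.6400 + 0.2857·100.8800] = 75.5048; exercise value = 83.6000 > continuation, so V_dd = 83.6000 (exercise)
Node u (S = 155.2): continuation = 1/1.05·[0.7143·7.3932 + 0.2857·45.8000] = 17.4920; exercise value = 14.7500 ≤ continuation, so V_u = 17.4920
Node d (S = 108): continuation = 1/1.05·[0.7143·45.8000 + 0.2857·83.6000] = 53.9048; exercise value = 62.0000 > continuation, so V_d = 62.0000 (exercise)
Node 0 (S = 135): continuation = 1/1.05·[0.7143·17.4920 + 0.2857·62.0000] = 28.7700; exercise value = 35.0000 > continuation, so V_0 = 35.0000 (exercise)

€35.00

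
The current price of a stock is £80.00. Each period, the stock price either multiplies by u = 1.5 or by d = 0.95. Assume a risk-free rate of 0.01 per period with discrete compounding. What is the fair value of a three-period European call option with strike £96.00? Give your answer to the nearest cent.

Risk-neutral probability p = (1 + 0.01 − 0.95)/(1.5 − 0.95) = 0.0600/0.5500 = 0.1091
Terminal stock prices: S_uuu = 270, S_uud = 171, S_udd = 108.3, S_ddd = 68.59
Terminal payoffs (S − K): max(174, 0) = 174, max(75, 0) = 75, max(12.3, 0) = 12.3, max(-27.41, 0) = 0
Node uu (S = 180): V_uu = 1/1.01·[0.1091·174.0000 + 0.8909·75.0000] = 84.9505
Node ud (S = 114): V_ud = 1/1.01·[0.1091·75.0000 + 0.8909·12.3000] = 18.9505
Node dd (S = 72.2): V_dd = 1/1.01·[0.1091·12.3000 + 0.8909·0.0000] = 1.3285
Node u (S = 120): V_u = 1/1.01·[0.1091·84.9505 + 0.8909·18.9505] = 25.8916
Node d (S = 76): V_d = 1/1.01·[0.1091·18.9505 + 0.8909·1.3285] = 3.2187
Node 0 (S = 80): V_0 = 1/1.01·[0.1091·25.8916 + 0.8909·3.2187] = 5.6358

£5.64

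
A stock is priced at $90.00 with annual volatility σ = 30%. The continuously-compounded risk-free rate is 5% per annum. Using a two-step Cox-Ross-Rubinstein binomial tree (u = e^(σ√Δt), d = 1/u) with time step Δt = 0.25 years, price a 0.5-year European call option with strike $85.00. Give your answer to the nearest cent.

$11.49

CRR parameters: u = e^(σ√Δt) = e^(0.3·√0.25) = 1.1618, d = 1/u = 0.8607
Per-period rate: rΔt = 0.05·0.25 = 0.0125, so R = e^0.0125 = 1.0126
Risk-neutral probability p = (e^0.0125 − 0.8607)/(1.1618 − 0.8607) = 0.1519/0.3011 = 0.5043
Terminal stock prices: S_uu = 121.5, S_ud = 90, S_dd = 66.67
Terminal payoffs (S − K): max(36.49, 0) = 36.49, max(5, 0) = 5, max(-18.33, 0) = 0
Node u (S = 104.6): V_u = e^(−0.0125)·[0.5043·36.4873 + 0.4957·5.0000] = 20.6210
Node d (S = 77.46): V_d = e^(−0.0125)·[0.5043·5.0000 + 0.4957·0.0000] = 2.4904
Node 0 (S = 90): V_0 = e^(−0.0125)·[0.5043·20.6210 + 0.4957·2.4904] = 11.4899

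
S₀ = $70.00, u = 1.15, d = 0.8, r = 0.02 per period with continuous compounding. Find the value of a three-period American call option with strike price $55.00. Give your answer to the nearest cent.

$19.97

Risk-neutral probability p = (e^0.02 − 0.8)/(1.15 − 0.8) = 0.2202/0.3500 = 0.6291
Terminal stock prices: S_uuu = 106.5, S_uud = 74.06, S_udd = 51.52, S_ddd = 35.84
Terminal payoffs (S − K): max(51.46, 0) = 51.46, max(19.06, 0) = 19.06, max(-3.48, 0) = 0, max(-19.16, 0) = 0
Node uu (S = 92.57): continuation = e^(−0.02)·[0.6291·51.4612 + 0.3709·19.0600] = 38.6641; exercise value = 37.5750 ≤ continuation, so V_uu = 38.6641
Node ud (S = 64.4): continuation = e^(−0.02)·[0.6291·19.0600 + 0.3709·0.0000] = 11.7541; exercise value = 9.4000 ≤ continuation, so V_ud = 11.7541
Node dd (S = 44.8): continuation = e^(−0.02)·[0.6291·0.0000 + 0.3709·0.0000] = 0.0000; exercise value = 0.0000 ≤ continuation, so V_dd = 0.0000
Node u (S = 80.5): continuation = e^(−0.02)·[0.6291·38.6641 + 0.3709·11.7541] = 28.1164; exercise value = 25.5000 ≤ continuation, so V_u = 28.1164
Node d (S = 56): continuation = e^(−0.02)·[0.6291·11.7541 + 0.3709·0.0000] = 7.2486; exercise value = 1.0000 ≤ continuation, so V_d = 7.2486
Node 0 (S = 70): continuation = e^(−0.02)·[0.6291·28.1164 + 0.3709·7.2486] = 19.9740; exercise value = 15.0000 ≤ continuation, so V_0 = 19.9740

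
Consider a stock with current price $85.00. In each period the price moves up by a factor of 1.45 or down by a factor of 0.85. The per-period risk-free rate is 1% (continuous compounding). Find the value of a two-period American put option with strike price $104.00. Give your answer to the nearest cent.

Risk-neutral probability p = (e^0.01 − 0.85)/(1.45 − 0.85) = 0.1601/0.6000 = 0.2668
Terminal stock prices: S_uu = 178.7, S_ud = 104.8, S_dd = 61.41
Terminal payoffs (K − S): max(-74.71, 0) = 0, max(-0.7625, 0) = 0, max(42.59, 0) = 42.59
Node u (S = 123.2): continuation = e^(−0.01)·[0.2668·0.0000 + 0.7332·0.0000] = 0.0000; exercise value = 0.0000 ≤ continuation, so V_u = 0.0000
Node d (S = 72.25): continuation = e^(−0.01)·[0.2668·0.0000 + 0.7332·42.5875] = 30.9166; exercise value = 31.7500 > continuation, so V_d = 31.7500 (exercise)
Node 0 (S = 85): continuation = e^(−0.01)·[0.2668·0.0000 + 0.7332·31.7500] = 23.0490; exercise value = 19.0000 ≤ continuation, so V_0 = 23.0490

$23.05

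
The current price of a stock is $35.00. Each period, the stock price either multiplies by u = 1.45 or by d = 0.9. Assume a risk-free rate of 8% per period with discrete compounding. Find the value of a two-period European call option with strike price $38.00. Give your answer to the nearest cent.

$6.17

Risk-neutral probability p = (1 + 0.08 − 0.9)/(1.45 − 0.9) = 0.1800/0.5500 = 0.3273
Terminal stock prices: S_uu = 73.59, S_ud = 45.68, S_dd = 28.35
Terminal payoffs (S − K): max(35.59, 0) = 35.59, max(7.675, 0) = 7.675, max(-9.65, 0) = 0
Node u (S = 50.75): V_u = 1/1.08·[0.3273·35.5875 + 0.6727·7.6750] = 15.5648
Node d (S = 31.5): V_d = 1/1.08·[0.3273·7.6750 + 0.6727·0.0000] = 2.3258
Node 0 (S = 35): V_0 = 1/1.08·[0.3273·15.5648 + 0.6727·2.3258] = 6.1653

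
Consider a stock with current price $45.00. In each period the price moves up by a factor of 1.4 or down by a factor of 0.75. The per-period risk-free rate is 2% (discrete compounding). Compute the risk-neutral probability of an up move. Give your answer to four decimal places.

Risk-neutral probability p = (1 + 0.02 − 0.75)/(1.4 − 0.75) = 0.2700/0.6500 = 0.4154

p = 0.4154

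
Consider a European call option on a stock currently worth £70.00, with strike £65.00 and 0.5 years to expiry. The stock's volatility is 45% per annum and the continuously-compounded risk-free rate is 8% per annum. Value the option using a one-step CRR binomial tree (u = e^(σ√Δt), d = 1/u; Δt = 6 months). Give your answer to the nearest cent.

£14.53

CRR parameters: u = e^(σ√Δt) = e^(0.45·√0.5) = 1.3746, d = 1/u = 0.7275
Per-period rate: rΔt = 0.08·0.5 = 0.04, so R = e^0.04 = 1.0408
Risk-neutral probability p = (e^0.04 − 0.7275)/(1.3746 − 0.7275) = 0.3134/0.6472 = 0.4842
Terminal stock prices: S_u = 96.23, S_d = 50.92
Terminal payoffs (S − K): max(31.23, 0) = 31.23, max(-14.08, 0) = 0
Node 0 (S = 70): V_0 = e^(−0.04)·[0.4842·31.2254 + 0.5158·0.0000] = 14.5257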